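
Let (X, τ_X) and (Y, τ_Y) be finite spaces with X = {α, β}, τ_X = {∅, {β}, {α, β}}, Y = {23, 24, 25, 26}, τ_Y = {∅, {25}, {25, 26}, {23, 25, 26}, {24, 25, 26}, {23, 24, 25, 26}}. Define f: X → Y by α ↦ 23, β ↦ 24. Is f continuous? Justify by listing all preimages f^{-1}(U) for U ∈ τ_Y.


f is NOT continuous.

Compute f^{-1}(U) for each U ∈ τ_Y:
  U = ∅: f^{-1}(U) = ∅ ∈ τ_X ✓.
  U = {25}: f^{-1}(U) = ∅ ∈ τ_X ✓.
  U = {25, 26}: f^{-1}(U) = ∅ ∈ τ_X ✓.
  U = {23, 25, 26}: f^{-1}(U) = {α} ∉ τ_X ✗.
  U = {24, 25, 26}: f^{-1}(U) = {β} ∈ τ_X ✓.
  U = {23, 24, 25, 26}: f^{-1}(U) = {α, β} ∈ τ_X ✓.
Found U = {23, 25, 26} with f^{-1}(U) = {α} not in τ_X. Therefore f is NOT continuous.


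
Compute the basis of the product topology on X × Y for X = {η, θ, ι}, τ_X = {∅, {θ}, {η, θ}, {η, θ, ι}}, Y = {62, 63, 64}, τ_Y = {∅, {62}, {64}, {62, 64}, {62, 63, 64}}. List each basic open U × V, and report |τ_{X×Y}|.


Basis B = {∅ × ∅, {θ} × {62}, {θ} × {64}, {η, θ} × {62}, {η, θ} × {64}, {θ} × {62, 64}, {η, θ, ι} × {62}, {η, θ, ι} × {64}, {θ} × {62, 63, 64}, {η, θ} × {62, 64}, {η, θ} × {62, 63, 64}, {η, θ, ι} × {62, 64}, {η, θ, ι} × {62, 63, 64}}; |τ_{X×Y}| = 30.

Enumerate products U × V with U ∈ τ_X, V ∈ τ_Y (deduplicated):
  ∅ × ∅ = {} (∅)
  {θ} × {62} = {(θ,62)}
  {θ} × {64} = {(θ,64)}
  {η, θ} × {62} = {(η,62), (θ,62)}
  {η, θ} × {64} = {(η,64), (θ,64)}
  {θ} × {62, 64} = {(θ,62), (θ,64)}
  {η, θ, ι} × {62} = {(η,62), (θ,62), (ι,62)}
  {η, θ, ι} × {64} = {(η,64), (θ,64), (ι,64)}
  {θ} × {62, 63, 64} = {(θ,62), (θ,63), (θ,64)}
  {η, θ} × {62, 64} = {(η,62), (η,64), (θ,62), (θ,64)}
  {η, θ} × {62, 63, 64} = {(η,62), (η,63), (η,64), (θ,62), (θ,63), (θ,64)}
  {η, θ, ι} × {62, 64} = {(η,62), (η,64), (θ,62), (θ,64), (ι,62), (ι,64)}
  {η, θ, ι} × {62, 63, 64} = {(η,62), (η,63), (η,64), (θ,62), (θ,63), (θ,64), (ι,62), (ι,63), (ι,64)}
These 13 distinct sets form the basis B.
Close under arbitrary unions to get τ_{X×Y}; counting gives |τ_{X×Y}| = 30.


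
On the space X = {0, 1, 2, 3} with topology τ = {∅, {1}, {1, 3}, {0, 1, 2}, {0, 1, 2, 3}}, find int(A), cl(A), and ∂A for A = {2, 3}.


int(A) = ∅, cl(A) = {0, 2, 3}, ∂A = {0, 2, 3}.

Closed sets in (X, τ) are complements of opens:
  closed(X, τ) = {∅, {3}, {0, 2}, {0, 2, 3}, {0, 1, 2, 3}}.
int(A) = ⋃ {U ∈ τ : U ⊆ A}. Opens contained in A: ∅.
Taking the union of these: int(A) = ∅.
cl(A) = ⋂ {C closed : A ⊆ C}. Closed sets containing A: {0, 2, 3}, {0, 1, 2, 3}.
Intersecting these: cl(A) = {0, 2, 3}.
∂A = cl(A) ∖ int(A) = {0, 2, 3} ∖ ∅ = {0, 2, 3}.


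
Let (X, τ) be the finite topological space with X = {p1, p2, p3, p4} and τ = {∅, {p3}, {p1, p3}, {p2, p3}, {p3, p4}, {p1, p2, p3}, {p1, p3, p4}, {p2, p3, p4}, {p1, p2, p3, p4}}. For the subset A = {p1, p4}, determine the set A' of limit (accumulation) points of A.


A' = ∅

For each x ∈ X, list the open sets U ∈ τ with x ∈ U, then check whether U ∩ (A ∖ {x}) ≠ ∅ for every such U.
  x = p1: open {p1, p3} ∋ x has {p1, p3} ∩ (A ∖ {p1}) = ∅, so x is NOT a limit point.
  x = p2: open {p2, p3} ∋ x has {p2, p3} ∩ (A ∖ {p2}) = ∅, so x is NOT a limit point.
  x = p3: open {p3} ∋ x has {p3} ∩ (A ∖ {p3}) = ∅, so x is NOT a limit point.
  x = p4: open {p3, p4} ∋ x has {p3, p4} ∩ (A ∖ {p4}) = ∅, so x is NOT a limit point.
Collecting: A' = ∅.


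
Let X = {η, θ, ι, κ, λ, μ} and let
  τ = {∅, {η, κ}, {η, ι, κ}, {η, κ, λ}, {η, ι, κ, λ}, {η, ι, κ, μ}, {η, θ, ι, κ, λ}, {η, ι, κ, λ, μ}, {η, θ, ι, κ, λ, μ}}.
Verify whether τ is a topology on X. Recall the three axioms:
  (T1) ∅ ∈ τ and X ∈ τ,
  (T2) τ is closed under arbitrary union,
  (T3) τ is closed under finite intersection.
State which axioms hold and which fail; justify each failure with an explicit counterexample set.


τ IS a topology on X.

Axiom (T1): ∅ ∈ τ? Yes; X ∈ τ? Yes.
Axiom (T2/T3): check pairwise unions and intersections of members of τ.
All pairwise intersections and unions checked — each lies in τ. Therefore τ satisfies (T1), (T2), (T3): it IS a topology on X.


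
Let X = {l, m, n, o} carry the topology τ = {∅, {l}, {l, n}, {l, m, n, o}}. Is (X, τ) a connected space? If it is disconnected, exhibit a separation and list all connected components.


(X, τ) is connected.

Find clopen sets (U ∈ τ with X ∖ U ∈ τ):
  U = ∅, X ∖ U = {l, m, n, o} — both open, so U is clopen.
  U = {l, m, n, o}, X ∖ U = ∅ — both open, so U is clopen.
Only trivial clopens (∅ and X) exist, so (X, τ) is connected.
Compute connected components by grouping points that agree on all clopens:
  component: {l, m, n, o}


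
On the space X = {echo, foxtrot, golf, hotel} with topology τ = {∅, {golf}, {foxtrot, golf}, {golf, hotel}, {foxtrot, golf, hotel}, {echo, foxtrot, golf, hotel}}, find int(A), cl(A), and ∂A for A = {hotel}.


int(A) = ∅, cl(A) = {echo, hotel}, ∂A = {echo, hotel}.

Closed sets in (X, τ) are complements of opens:
  closed(X, τ) = {∅, {echo}, {echo, foxtrot}, {echo, hotel}, {echo, foxtrot, hotel}, {echo, foxtrot, golf, hotel}}.
int(A) = ⋃ {U ∈ τ : U ⊆ A}. Opens contained in A: ∅.
Taking the union of these: int(A) = ∅.
cl(A) = ⋂ {C closed : A ⊆ C}. Closed sets containing A: {echo, hotel}, {echo, foxtrot, hotel}, {echo, foxtrot, golf, hotel}.
Intersecting these: cl(A) = {echo, hotel}.
∂A = cl(A) ∖ int(A) = {echo, hotel} ∖ ∅ = {echo, hotel}.


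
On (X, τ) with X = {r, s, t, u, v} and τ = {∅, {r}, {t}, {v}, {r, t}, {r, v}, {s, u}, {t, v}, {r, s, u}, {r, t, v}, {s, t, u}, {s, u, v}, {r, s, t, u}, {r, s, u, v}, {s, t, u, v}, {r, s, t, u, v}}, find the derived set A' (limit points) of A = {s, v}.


A' = {u}

For each x ∈ X, list the open sets U ∈ τ with x ∈ U, then check whether U ∩ (A ∖ {x}) ≠ ∅ for every such U.
  x = r: open {r} ∋ x has {r} ∩ (A ∖ {r}) = ∅, so x is NOT a limit point.
  x = s: open {s, u} ∋ x has {s, u} ∩ (A ∖ {s}) = ∅, so x is NOT a limit point.
  x = t: open {t} ∋ x has {t} ∩ (A ∖ {t}) = ∅, so x is NOT a limit point.
  x = u: opens ∋ x are {s, u}, {r, s, u}, {s, t, u}, {s, u, v}, {r, s, t, u}, {r, s, u, v}, {s, t, u, v}, {r, s, t, u, v}; each meets A ∖ {u}, so x IS a limit point.
  x = v: open {v} ∋ x has {v} ∩ (A ∖ {v}) = ∅, so x is NOT a limit point.
Collecting: A' = {u}.


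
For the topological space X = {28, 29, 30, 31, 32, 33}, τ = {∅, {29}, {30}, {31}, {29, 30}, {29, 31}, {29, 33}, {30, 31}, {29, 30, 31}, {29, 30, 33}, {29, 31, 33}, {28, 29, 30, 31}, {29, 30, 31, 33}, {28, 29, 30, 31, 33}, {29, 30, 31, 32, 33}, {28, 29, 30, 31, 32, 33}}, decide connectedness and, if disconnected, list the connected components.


(X, τ) is connected.

Find clopen sets (U ∈ τ with X ∖ U ∈ τ):
  U = ∅, X ∖ U = {28, 29, 30, 31, 32, 33} — both open, so U is clopen.
  U = {28, 29, 30, 31, 32, 33}, X ∖ U = ∅ — both open, so U is clopen.
Only trivial clopens (∅ and X) exist, so (X, τ) is connected.
Compute connected components by grouping points that agree on all clopens:
  component: {28, 29, 30, 31, 32, 33}


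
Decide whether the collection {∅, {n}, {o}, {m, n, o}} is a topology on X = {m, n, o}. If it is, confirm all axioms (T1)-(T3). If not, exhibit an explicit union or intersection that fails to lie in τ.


τ is NOT a topology on X.

Axiom (T1): ∅ ∈ τ? Yes; X ∈ τ? Yes.
Axiom (T2/T3): check pairwise unions and intersections of members of τ.
Counterexample for (T2): {n} ∪ {o} = {n, o} ∉ τ. Therefore τ is NOT a topology.


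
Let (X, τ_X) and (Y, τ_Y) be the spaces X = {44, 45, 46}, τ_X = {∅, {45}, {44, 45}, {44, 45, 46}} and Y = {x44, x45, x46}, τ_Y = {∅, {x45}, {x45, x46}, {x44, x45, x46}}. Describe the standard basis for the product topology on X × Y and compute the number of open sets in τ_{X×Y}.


Basis B = {∅ × ∅, {45} × {x45}, {44, 45} × {x45}, {45} × {x45, x46}, {44, 45, 46} × {x45}, {45} × {x44, x45, x46}, {44, 45} × {x45, x46}, {44, 45} × {x44, x45, x46}, {44, 45, 46} × {x45, x46}, {44, 45, 46} × {x44, x45, x46}}; |τ_{X×Y}| = 20.

Enumerate products U × V with U ∈ τ_X, V ∈ τ_Y (deduplicated):
  ∅ × ∅ = {} (∅)
  {45} × {x45} = {(45,x45)}
  {44, 45} × {x45} = {(44,x45), (45,x45)}
  {45} × {x45, x46} = {(45,x45), (45,x46)}
  {44, 45, 46} × {x45} = {(44,x45), (45,x45), (46,x45)}
  {45} × {x44, x45, x46} = {(45,x44), (45,x45), (45,x46)}
  {44, 45} × {x45, x46} = {(44,x45), (44,x46), (45,x45), (45,x46)}
  {44, 45} × {x44, x45, x46} = {(44,x44), (44,x45), (44,x46), (45,x44), (45,x45), (45,x46)}
  {44, 45, 46} × {x45, x46} = {(44,x45), (44,x46), (45,x45), (45,x46), (46,x45), (46,x46)}
  {44, 45, 46} × {x44, x45, x46} = {(44,x44), (44,x45), (44,x46), (45,x44), (45,x45), (45,x46), (46,x44), (46,x45), (46,x46)}
These 10 distinct sets form the basis B.
Close under arbitrary unions to get τ_{X×Y}; counting gives |τ_{X×Y}| = 20.


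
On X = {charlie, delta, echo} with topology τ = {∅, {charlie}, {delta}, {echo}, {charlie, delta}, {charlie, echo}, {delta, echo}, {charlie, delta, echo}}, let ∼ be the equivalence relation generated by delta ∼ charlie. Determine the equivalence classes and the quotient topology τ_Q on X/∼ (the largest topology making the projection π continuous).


X/∼ = {[charlie=delta], [echo]}; |τ_Q| = 4.

Equivalence classes: [charlie=delta], [echo].
Quotient map π: X → X/∼ sends charlie ↦ [charlie=delta], delta ↦ [charlie=delta], echo ↦ [echo].
For each subset V ⊆ X/∼, compute π^{-1}(V) ⊆ X and check whether π^{-1}(V) ∈ τ. V is open in τ_Q iff π^{-1}(V) ∈ τ.
  V = {}: π^{-1}(V) = ∅ ∈ τ ✓.
  V = {[charlie=delta]}: π^{-1}(V) = {charlie, delta} ∈ τ ✓.
  V = {[echo]}: π^{-1}(V) = {echo} ∈ τ ✓.
  V = {[charlie=delta], [echo]}: π^{-1}(V) = {charlie, delta, echo} ∈ τ ✓.
Open sets in the quotient: τ_Q = {{}, {[charlie=delta]}, {[echo]}, {[charlie=delta], [echo]}} (4 elements).


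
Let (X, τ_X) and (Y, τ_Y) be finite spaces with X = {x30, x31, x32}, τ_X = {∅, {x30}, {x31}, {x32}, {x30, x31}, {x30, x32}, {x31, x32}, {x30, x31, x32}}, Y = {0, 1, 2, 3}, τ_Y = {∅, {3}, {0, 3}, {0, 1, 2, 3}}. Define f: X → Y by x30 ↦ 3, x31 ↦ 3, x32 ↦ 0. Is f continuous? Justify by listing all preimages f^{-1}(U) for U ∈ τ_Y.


f IS continuous.

Compute f^{-1}(U) for each U ∈ τ_Y:
  U = ∅: f^{-1}(U) = ∅ ∈ τ_X ✓.
  U = {3}: f^{-1}(U) = {x30, x31} ∈ τ_X ✓.
  U = {0, 3}: f^{-1}(U) = {x30, x31, x32} ∈ τ_X ✓.
  U = {0, 1, 2, 3}: f^{-1}(U) = {x30, x31, x32} ∈ τ_X ✓.
Every preimage lies in τ_X, so f IS continuous.


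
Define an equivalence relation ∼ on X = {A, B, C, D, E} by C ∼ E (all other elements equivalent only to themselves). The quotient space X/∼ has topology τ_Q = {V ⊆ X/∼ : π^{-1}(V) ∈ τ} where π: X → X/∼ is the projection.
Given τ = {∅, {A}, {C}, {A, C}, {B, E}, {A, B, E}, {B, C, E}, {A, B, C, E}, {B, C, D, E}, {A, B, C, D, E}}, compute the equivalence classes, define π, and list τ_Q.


X/∼ = {[A], [B], [C=E], [D]}; |τ_Q| = 6.

Equivalence classes: [A], [B], [C=E], [D].
Quotient map π: X → X/∼ sends A ↦ [A], B ↦ [B], C ↦ [C=E], D ↦ [D], E ↦ [C=E].
For each subset V ⊆ X/∼, compute π^{-1}(V) ⊆ X and check whether π^{-1}(V) ∈ τ. V is open in τ_Q iff π^{-1}(V) ∈ τ.
  V = {}: π^{-1}(V) = ∅ ∈ τ ✓.
  V = {[A]}: π^{-1}(V) = {A} ∈ τ ✓.
  V = {[B]}: π^{-1}(V) = {B} ∉ τ ✗.
  V = {[A], [B]}: π^{-1}(V) = {A, B} ∉ τ ✗.
  V = {[C=E]}: π^{-1}(V) = {C, E} ∉ τ ✗.
  V = {[A], [C=E]}: π^{-1}(V) = {A, C, E} ∉ τ ✗.
  V = {[B], [C=E]}: π^{-1}(V) = {B, C, E} ∈ τ ✓.
  V = {[A], [B], [C=E]}: π^{-1}(V) = {A, B, C, E} ∈ τ ✓.
  V = {[D]}: π^{-1}(V) = {D} ∉ τ ✗.
  V = {[A], [D]}: π^{-1}(V) = {A, D} ∉ τ ✗.
  V = {[B], [D]}: π^{-1}(V) = {B, D} ∉ τ ✗.
  V = {[A], [B], [D]}: π^{-1}(V) = {A, B, D} ∉ τ ✗.
  V = {[C=E], [D]}: π^{-1}(V) = {C, D, E} ∉ τ ✗.
  V = {[A], [C=E], [D]}: π^{-1}(V) = {A, C, D, E} ∉ τ ✗.
  V = {[B], [C=E], [D]}: π^{-1}(V) = {B, C, D, E} ∈ τ ✓.
  V = {[A], [B], [C=E], [D]}: π^{-1}(V) = {A, B, C, D, E} ∈ τ ✓.
Open sets in the quotient: τ_Q = {{}, {[A]}, {[B], [C=E]}, {[A], [B], [C=E]}, {[B], [C=E], [D]}, {[A], [B], [C=E], [D]}} (6 elements).


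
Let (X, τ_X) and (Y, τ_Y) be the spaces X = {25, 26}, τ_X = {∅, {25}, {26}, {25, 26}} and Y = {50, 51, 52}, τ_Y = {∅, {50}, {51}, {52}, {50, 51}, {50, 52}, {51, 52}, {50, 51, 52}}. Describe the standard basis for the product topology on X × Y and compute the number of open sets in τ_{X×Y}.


Basis B = {∅ × ∅, {25} × {50}, {25} × {51}, {25} × {52}, {26} × {50}, {26} × {51}, {26} × {52}, {25} × {50, 51}, {25} × {50, 52}, {25, 26} × {50}, {25} × {51, 52}, {25, 26} × {51}, {25, 26} × {52}, {26} × {50, 51}, {26} × {50, 52}, {26} × {51, 52}, {25} × {50, 51, 52}, {26} × {50, 51, 52}, {25, 26} × {50, 51}, {25, 26} × {50, 52}, {25, 26} × {51, 52}, {25, 26} × {50, 51, 52}}; |τ_{X×Y}| = 64.

Enumerate products U × V with U ∈ τ_X, V ∈ τ_Y (deduplicated):
  ∅ × ∅ = {} (∅)
  {25} × {50} = {(25,50)}
  {25} × {51} = {(25,51)}
  {25} × {52} = {(25,52)}
  {26} × {50} = {(26,50)}
  {26} × {51} = {(26,51)}
  {26} × {52} = {(26,52)}
  {25} × {50, 51} = {(25,50), (25,51)}
  {25} × {50, 52} = {(25,50), (25,52)}
  {25, 26} × {50} = {(25,50), (26,50)}
  {25} × {51, 52} = {(25,51), (25,52)}
  {25, 26} × {51} = {(25,51), (26,51)}
  {25, 26} × {52} = {(25,52), (26,52)}
  {26} × {50, 51} = {(26,50), (26,51)}
  {26} × {50, 52} = {(26,50), (26,52)}
  {26} × {51, 52} = {(26,51), (26,52)}
  {25} × {50, 51, 52} = {(25,50), (25,51), (25,52)}
  {26} × {50, 51, 52} = {(26,50), (26,51), (26,52)}
  {25, 26} × {50, 51} = {(25,50), (25,51), (26,50), (26,51)}
  {25, 26} × {50, 52} = {(25,50), (25,52), (26,50), (26,52)}
  {25, 26} × {51, 52} = {(25,51), (25,52), (26,51), (26,52)}
  {25, 26} × {50, 51, 52} = {(25,50), (25,51), (25,52), (26,50), (26,51), (26,52)}
These 22 distinct sets form the basis B.
Close under arbitrary unions to get τ_{X×Y}; counting gives |τ_{X×Y}| = 64.


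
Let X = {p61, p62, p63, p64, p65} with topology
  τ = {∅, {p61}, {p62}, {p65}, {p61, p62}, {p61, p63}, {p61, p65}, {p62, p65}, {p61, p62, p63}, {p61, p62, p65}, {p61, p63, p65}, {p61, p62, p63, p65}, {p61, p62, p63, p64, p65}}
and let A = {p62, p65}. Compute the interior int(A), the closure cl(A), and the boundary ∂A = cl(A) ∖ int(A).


int(A) = {p62, p65}, cl(A) = {p62, p64, p65}, ∂A = {p64}.

Closed sets in (X, τ) are complements of opens:
  closed(X, τ) = {∅, {p64}, {p62, p64}, {p63, p64}, {p64, p65}, {p61, p63, p64}, {p62, p63, p64}, {p62, p64, p65}, {p63, p64, p65}, {p61, p62, p63, p64}, {p61, p63, p64, p65}, {p62, p63, p64, p65}, {p61, p62, p63, p64, p65}}.
int(A) = ⋃ {U ∈ τ : U ⊆ A}. Opens contained in A: ∅, {p62}, {p65}, {p62, p65}.
Taking the union of these: int(A) = {p62, p65}.
cl(A) = ⋂ {C closed : A ⊆ C}. Closed sets containing A: {p62, p64, p65}, {p62, p63, p64, p65}, {p61, p62, p63, p64, p65}.
Intersecting these: cl(A) = {p62, p64, p65}.
∂A = cl(A) ∖ int(A) = {p62, p64, p65} ∖ {p62, p65} = {p64}.


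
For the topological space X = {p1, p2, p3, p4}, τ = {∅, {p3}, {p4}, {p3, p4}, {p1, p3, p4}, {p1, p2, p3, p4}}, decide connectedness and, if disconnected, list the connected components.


(X, τ) is connected.

Find clopen sets (U ∈ τ with X ∖ U ∈ τ):
  U = ∅, X ∖ U = {p1, p2, p3, p4} — both open, so U is clopen.
  U = {p1, p2, p3, p4}, X ∖ U = ∅ — both open, so U is clopen.
Only trivial clopens (∅ and X) exist, so (X, τ) is connected.
Compute connected components by grouping points that agree on all clopens:
  component: {p1, p2, p3, p4}


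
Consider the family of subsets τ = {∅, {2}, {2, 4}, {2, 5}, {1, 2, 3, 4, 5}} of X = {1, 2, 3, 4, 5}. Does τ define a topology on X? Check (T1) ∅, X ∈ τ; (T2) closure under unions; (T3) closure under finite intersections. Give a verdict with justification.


τ is NOT a topology on X.

Axiom (T1): ∅ ∈ τ? Yes; X ∈ τ? Yes.
Axiom (T2/T3): check pairwise unions and intersections of members of τ.
Counterexample for (T2): {2, 4} ∪ {2, 5} = {2, 4, 5} ∉ τ. Therefore τ is NOT a topology.


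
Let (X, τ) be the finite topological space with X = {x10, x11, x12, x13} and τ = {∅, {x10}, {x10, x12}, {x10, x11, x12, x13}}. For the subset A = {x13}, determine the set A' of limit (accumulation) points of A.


A' = {x11}

For each x ∈ X, list the open sets U ∈ τ with x ∈ U, then check whether U ∩ (A ∖ {x}) ≠ ∅ for every such U.
  x = x10: open {x10} ∋ x has {x10} ∩ (A ∖ {x10}) = ∅, so x is NOT a limit point.
  x = x11: opens ∋ x are {x10, x11, x12, x13}; each meets A ∖ {x11}, so x IS a limit point.
  x = x12: open {x10, x12} ∋ x has {x10, x12} ∩ (A ∖ {x12}) = ∅, so x is NOT a limit point.
  x = x13: open {x10, x11, x12, x13} ∋ x has {x10, x11, x12, x13} ∩ (A ∖ {x13}) = ∅, so x is NOT a limit point.
Collecting: A' = {x11}.


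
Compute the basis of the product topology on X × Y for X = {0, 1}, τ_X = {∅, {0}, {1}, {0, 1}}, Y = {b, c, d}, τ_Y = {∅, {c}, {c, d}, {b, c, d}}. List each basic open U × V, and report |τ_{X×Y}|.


Basis B = {∅ × ∅, {0} × {c}, {1} × {c}, {0} × {c, d}, {0, 1} × {c}, {1} × {c, d}, {0} × {b, c, d}, {1} × {b, c, d}, {0, 1} × {c, d}, {0, 1} × {b, c, d}}; |τ_{X×Y}| = 16.

Enumerate products U × V with U ∈ τ_X, V ∈ τ_Y (deduplicated):
  ∅ × ∅ = {} (∅)
  {0} × {c} = {(0,c)}
  {1} × {c} = {(1,c)}
  {0} × {c, d} = {(0,c), (0,d)}
  {0, 1} × {c} = {(0,c), (1,c)}
  {1} × {c, d} = {(1,c), (1,d)}
  {0} × {b, c, d} = {(0,b), (0,c), (0,d)}
  {1} × {b, c, d} = {(1,b), (1,c), (1,d)}
  {0, 1} × {c, d} = {(0,c), (0,d), (1,c), (1,d)}
  {0, 1} × {b, c, d} = {(0,b), (0,c), (0,d), (1,b), (1,c), (1,d)}
These 10 distinct sets form the basis B.
Close under arbitrary unions to get τ_{X×Y}; counting gives |τ_{X×Y}| = 16.


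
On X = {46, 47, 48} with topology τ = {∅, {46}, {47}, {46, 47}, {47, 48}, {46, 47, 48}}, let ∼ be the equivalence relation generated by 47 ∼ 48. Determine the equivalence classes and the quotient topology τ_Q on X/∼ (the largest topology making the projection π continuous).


X/∼ = {[46], [47=48]}; |τ_Q| = 4.

Equivalence classes: [46], [47=48].
Quotient map π: X → X/∼ sends 46 ↦ [46], 47 ↦ [47=48], 48 ↦ [47=48].
For each subset V ⊆ X/∼, compute π^{-1}(V) ⊆ X and check whether π^{-1}(V) ∈ τ. V is open in τ_Q iff π^{-1}(V) ∈ τ.
  V = {}: π^{-1}(V) = ∅ ∈ τ ✓.
  V = {[46]}: π^{-1}(V) = {46} ∈ τ ✓.
  V = {[47=48]}: π^{-1}(V) = {47, 48} ∈ τ ✓.
  V = {[46], [47=48]}: π^{-1}(V) = {46, 47, 48} ∈ τ ✓.
Open sets in the quotient: τ_Q = {{}, {[46]}, {[47=48]}, {[46], [47=48]}} (4 elements).


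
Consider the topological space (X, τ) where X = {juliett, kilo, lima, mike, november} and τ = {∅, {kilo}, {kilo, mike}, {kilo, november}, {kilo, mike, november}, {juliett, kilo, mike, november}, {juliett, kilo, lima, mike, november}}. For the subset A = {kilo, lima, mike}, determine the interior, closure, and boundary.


int(A) = {kilo, mike}, cl(A) = {juliett, kilo, lima, mike, november}, ∂A = {juliett, lima, november}.

Closed sets in (X, τ) are complements of opens:
  closed(X, τ) = {∅, {lima}, {juliett, lima}, {juliett, lima, mike}, {juliett, lima, november}, {juliett, lima, mike, november}, {juliett, kilo, lima, mike, november}}.
int(A) = ⋃ {U ∈ τ : U ⊆ A}. Opens contained in A: ∅, {kilo}, {kilo, mike}.
Taking the union of these: int(A) = {kilo, mike}.
cl(A) = ⋂ {C closed : A ⊆ C}. Closed sets containing A: {juliett, kilo, lima, mike, november}.
Intersecting these: cl(A) = {juliett, kilo, lima, mike, november}.
∂A = cl(A) ∖ int(A) = {juliett, kilo, lima, mike, november} ∖ {kilo, mike} = {juliett, lima, november}.


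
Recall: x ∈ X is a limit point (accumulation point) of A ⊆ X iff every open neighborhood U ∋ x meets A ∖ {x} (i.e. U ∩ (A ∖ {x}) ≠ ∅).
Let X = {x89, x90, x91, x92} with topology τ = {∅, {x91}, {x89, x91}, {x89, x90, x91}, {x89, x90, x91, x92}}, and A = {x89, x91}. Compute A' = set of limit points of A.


A' = {x89, x90, x92}

For each x ∈ X, list the open sets U ∈ τ with x ∈ U, then check whether U ∩ (A ∖ {x}) ≠ ∅ for every such U.
  x = x89: opens ∋ x are {x89, x91}, {x89, x90, x91}, {x89, x90, x91, x92}; each meets A ∖ {x89}, so x IS a limit point.
  x = x90: opens ∋ x are {x89, x90, x91}, {x89, x90, x91, x92}; each meets A ∖ {x90}, so x IS a limit point.
  x = x91: open {x91} ∋ x has {x91} ∩ (A ∖ {x91}) = ∅, so x is NOT a limit point.
  x = x92: opens ∋ x are {x89, x90, x91, x92}; each meets A ∖ {x92}, so x IS a limit point.
Collecting: A' = {x89, x90, x92}.


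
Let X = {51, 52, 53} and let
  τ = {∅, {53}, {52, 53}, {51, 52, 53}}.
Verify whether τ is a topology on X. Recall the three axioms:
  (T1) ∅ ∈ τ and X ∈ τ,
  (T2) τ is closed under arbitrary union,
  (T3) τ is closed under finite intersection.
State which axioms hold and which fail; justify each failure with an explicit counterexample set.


τ IS a topology on X.

Axiom (T1): ∅ ∈ τ? Yes; X ∈ τ? Yes.
Axiom (T2/T3): check pairwise unions and intersections of members of τ.
All pairwise intersections and unions checked — each lies in τ. Therefore τ satisfies (T1), (T2), (T3): it IS a topology on X.


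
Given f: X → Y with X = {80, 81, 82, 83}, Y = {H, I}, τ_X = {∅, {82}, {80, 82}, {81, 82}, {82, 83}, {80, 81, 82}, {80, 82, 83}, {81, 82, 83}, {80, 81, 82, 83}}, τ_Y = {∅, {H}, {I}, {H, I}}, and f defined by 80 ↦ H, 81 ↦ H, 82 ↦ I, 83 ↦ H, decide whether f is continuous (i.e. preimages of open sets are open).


f is NOT continuous.

Compute f^{-1}(U) for each U ∈ τ_Y:
  U = ∅: f^{-1}(U) = ∅ ∈ τ_X ✓.
  U = {H}: f^{-1}(U) = {80, 81, 83} ∉ τ_X ✗.
  U = {I}: f^{-1}(U) = {82} ∈ τ_X ✓.
  U = {H, I}: f^{-1}(U) = {80, 81, 82, 83} ∈ τ_X ✓.
Found U = {H} with f^{-1}(U) = {80, 81, 83} not in τ_X. Therefore f is NOT continuous.


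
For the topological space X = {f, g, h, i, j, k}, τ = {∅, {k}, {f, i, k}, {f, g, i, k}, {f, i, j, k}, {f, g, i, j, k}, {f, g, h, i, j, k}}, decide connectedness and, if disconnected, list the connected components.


(X, τ) is connected.

Find clopen sets (U ∈ τ with X ∖ U ∈ τ):
  U = ∅, X ∖ U = {f, g, h, i, j, k} — both open, so U is clopen.
  U = {f, g, h, i, j, k}, X ∖ U = ∅ — both open, so U is clopen.
Only trivial clopens (∅ and X) exist, so (X, τ) is connected.
Compute connected components by grouping points that agree on all clopens:
  component: {f, g, h, i, j, k}


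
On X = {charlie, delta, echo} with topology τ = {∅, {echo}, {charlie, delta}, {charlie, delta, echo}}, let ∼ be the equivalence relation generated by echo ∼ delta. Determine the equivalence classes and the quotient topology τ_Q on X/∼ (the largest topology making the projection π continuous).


X/∼ = {[charlie], [delta=echo]}; |τ_Q| = 2.

Equivalence classes: [charlie], [delta=echo].
Quotient map π: X → X/∼ sends charlie ↦ [charlie], delta ↦ [delta=echo], echo ↦ [delta=echo].
For each subset V ⊆ X/∼, compute π^{-1}(V) ⊆ X and check whether π^{-1}(V) ∈ τ. V is open in τ_Q iff π^{-1}(V) ∈ τ.
  V = {}: π^{-1}(V) = ∅ ∈ τ ✓.
  V = {[charlie]}: π^{-1}(V) = {charlie} ∉ τ ✗.
  V = {[delta=echo]}: π^{-1}(V) = {delta, echo} ∉ τ ✗.
  V = {[charlie], [delta=echo]}: π^{-1}(V) = {charlie, delta, echo} ∈ τ ✓.
Open sets in the quotient: τ_Q = {{}, {[charlie], [delta=echo]}} (2 elements).


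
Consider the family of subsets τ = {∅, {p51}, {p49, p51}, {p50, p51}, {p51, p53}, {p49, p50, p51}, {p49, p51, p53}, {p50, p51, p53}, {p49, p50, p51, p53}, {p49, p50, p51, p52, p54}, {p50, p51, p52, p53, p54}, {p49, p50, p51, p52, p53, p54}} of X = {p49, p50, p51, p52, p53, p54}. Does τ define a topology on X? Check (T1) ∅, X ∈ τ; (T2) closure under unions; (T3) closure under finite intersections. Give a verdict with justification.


τ is NOT a topology on X.

Axiom (T1): ∅ ∈ τ? Yes; X ∈ τ? Yes.
Axiom (T2/T3): check pairwise unions and intersections of members of τ.
Counterexample for (T3): {p49, p50, p51, p52, p54} ∩ {p50, p51, p52, p53, p54} = {p50, p51, p52, p54} ∉ τ. Therefore τ is NOT a topology.


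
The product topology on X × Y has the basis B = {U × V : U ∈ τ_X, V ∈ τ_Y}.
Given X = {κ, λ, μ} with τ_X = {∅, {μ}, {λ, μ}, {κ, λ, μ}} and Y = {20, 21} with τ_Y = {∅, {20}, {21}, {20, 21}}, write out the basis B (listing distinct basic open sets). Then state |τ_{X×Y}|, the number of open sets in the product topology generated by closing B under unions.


Basis B = {∅ × ∅, {μ} × {20}, {μ} × {21}, {λ, μ} × {20}, {λ, μ} × {21}, {μ} × {20, 21}, {κ, λ, μ} × {20}, {κ, λ, μ} × {21}, {λ, μ} × {20, 21}, {κ, λ, μ} × {20, 21}}; |τ_{X×Y}| = 16.

Enumerate products U × V with U ∈ τ_X, V ∈ τ_Y (deduplicated):
  ∅ × ∅ = {} (∅)
  {μ} × {20} = {(μ,20)}
  {μ} × {21} = {(μ,21)}
  {λ, μ} × {20} = {(λ,20), (μ,20)}
  {λ, μ} × {21} = {(λ,21), (μ,21)}
  {μ} × {20, 21} = {(μ,20), (μ,21)}
  {κ, λ, μ} × {20} = {(κ,20), (λ,20), (μ,20)}
  {κ, λ, μ} × {21} = {(κ,21), (λ,21), (μ,21)}
  {λ, μ} × {20, 21} = {(λ,20), (λ,21), (μ,20), (μ,21)}
  {κ, λ, μ} × {20, 21} = {(κ,20), (κ,21), (λ,20), (λ,21), (μ,20), (μ,21)}
These 10 distinct sets form the basis B.
Close under arbitrary unions to get τ_{X×Y}; counting gives |τ_{X×Y}| = 16.


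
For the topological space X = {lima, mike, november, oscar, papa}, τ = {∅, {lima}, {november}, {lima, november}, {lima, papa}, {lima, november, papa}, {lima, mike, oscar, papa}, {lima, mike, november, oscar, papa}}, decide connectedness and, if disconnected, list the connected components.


(X, τ) is disconnected; components = [{november}, {lima, mike, oscar, papa}].

Find clopen sets (U ∈ τ with X ∖ U ∈ τ):
  U = ∅, X ∖ U = {lima, mike, november, oscar, papa} — both open, so U is clopen.
  U = {november}, X ∖ U = {lima, mike, oscar, papa} — both open, so U is clopen.
  U = {lima, mike, oscar, papa}, X ∖ U = {november} — both open, so U is clopen.
  U = {lima, mike, november, oscar, papa}, X ∖ U = ∅ — both open, so U is clopen.
Nontrivial clopen(s) exist: e.g. {november}. So (X, τ) is disconnected.
Compute connected components by grouping points that agree on all clopens:
  component: {november}
  component: {lima, mike, oscar, papa}


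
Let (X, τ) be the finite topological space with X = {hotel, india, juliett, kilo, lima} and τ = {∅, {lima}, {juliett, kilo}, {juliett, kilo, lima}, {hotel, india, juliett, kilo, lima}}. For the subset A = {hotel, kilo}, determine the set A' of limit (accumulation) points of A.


A' = {hotel, india, juliett}

For each x ∈ X, list the open sets U ∈ τ with x ∈ U, then check whether U ∩ (A ∖ {x}) ≠ ∅ for every such U.
  x = hotel: opens ∋ x are {hotel, india, juliett, kilo, lima}; each meets A ∖ {hotel}, so x IS a limit point.
  x = india: opens ∋ x are {hotel, india, juliett, kilo, lima}; each meets A ∖ {india}, so x IS a limit point.
  x = juliett: opens ∋ x are {juliett, kilo}, {juliett, kilo, lima}, {hotel, india, juliett, kilo, lima}; each meets A ∖ {juliett}, so x IS a limit point.
  x = kilo: open {juliett, kilo} ∋ x has {juliett, kilo} ∩ (A ∖ {kilo}) = ∅, so x is NOT a limit point.
  x = lima: open {lima} ∋ x has {lima} ∩ (A ∖ {lima}) = ∅, so x is NOT a limit point.
Collecting: A' = {hotel, india, juliett}.


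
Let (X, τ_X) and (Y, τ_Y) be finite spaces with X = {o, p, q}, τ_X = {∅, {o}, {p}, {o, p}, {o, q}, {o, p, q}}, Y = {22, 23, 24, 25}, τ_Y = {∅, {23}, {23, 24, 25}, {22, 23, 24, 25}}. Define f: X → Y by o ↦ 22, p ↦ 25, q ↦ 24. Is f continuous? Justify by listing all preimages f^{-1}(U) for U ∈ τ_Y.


f is NOT continuous.

Compute f^{-1}(U) for each U ∈ τ_Y:
  U = ∅: f^{-1}(U) = ∅ ∈ τ_X ✓.
  U = {23}: f^{-1}(U) = ∅ ∈ τ_X ✓.
  U = {23, 24, 25}: f^{-1}(U) = {p, q} ∉ τ_X ✗.
  U = {22, 23, 24, 25}: f^{-1}(U) = {o, p, q} ∈ τ_X ✓.
Found U = {23, 24, 25} with f^{-1}(U) = {p, q} not in τ_X. Therefore f is NOT continuous.


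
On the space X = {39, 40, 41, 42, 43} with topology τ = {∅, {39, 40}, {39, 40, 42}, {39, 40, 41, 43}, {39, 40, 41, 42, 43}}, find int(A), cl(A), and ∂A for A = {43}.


int(A) = ∅, cl(A) = {41, 43}, ∂A = {41, 43}.

Closed sets in (X, τ) are complements of opens:
  closed(X, τ) = {∅, {42}, {41, 43}, {41, 42, 43}, {39, 40, 41, 42, 43}}.
int(A) = ⋃ {U ∈ τ : U ⊆ A}. Opens contained in A: ∅.
Taking the union of these: int(A) = ∅.
cl(A) = ⋂ {C closed : A ⊆ C}. Closed sets containing A: {41, 43}, {41, 42, 43}, {39, 40, 41, 42, 43}.
Intersecting these: cl(A) = {41, 43}.
∂A = cl(A) ∖ int(A) = {41, 43} ∖ ∅ = {41, 43}.


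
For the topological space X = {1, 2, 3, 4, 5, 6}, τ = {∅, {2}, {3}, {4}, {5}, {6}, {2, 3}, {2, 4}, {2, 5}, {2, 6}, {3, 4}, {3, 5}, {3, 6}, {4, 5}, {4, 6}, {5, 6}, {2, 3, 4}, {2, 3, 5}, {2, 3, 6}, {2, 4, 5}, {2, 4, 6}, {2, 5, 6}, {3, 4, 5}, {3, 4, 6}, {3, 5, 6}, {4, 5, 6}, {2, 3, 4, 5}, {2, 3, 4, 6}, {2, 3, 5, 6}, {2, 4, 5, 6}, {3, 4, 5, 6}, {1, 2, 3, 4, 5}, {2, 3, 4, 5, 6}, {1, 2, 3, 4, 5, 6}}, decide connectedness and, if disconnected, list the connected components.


(X, τ) is disconnected; components = [{6}, {1, 2, 3, 4, 5}].

Find clopen sets (U ∈ τ with X ∖ U ∈ τ):
  U = ∅, X ∖ U = {1, 2, 3, 4, 5, 6} — both open, so U is clopen.
  U = {6}, X ∖ U = {1, 2, 3, 4, 5} — both open, so U is clopen.
  U = {1, 2, 3, 4, 5}, X ∖ U = {6} — both open, so U is clopen.
  U = {1, 2, 3, 4, 5, 6}, X ∖ U = ∅ — both open, so U is clopen.
Nontrivial clopen(s) exist: e.g. {1, 2, 3, 4, 5}. So (X, τ) is disconnected.
Compute connected components by grouping points that agree on all clopens:
  component: {6}
  component: {1, 2, 3, 4, 5}


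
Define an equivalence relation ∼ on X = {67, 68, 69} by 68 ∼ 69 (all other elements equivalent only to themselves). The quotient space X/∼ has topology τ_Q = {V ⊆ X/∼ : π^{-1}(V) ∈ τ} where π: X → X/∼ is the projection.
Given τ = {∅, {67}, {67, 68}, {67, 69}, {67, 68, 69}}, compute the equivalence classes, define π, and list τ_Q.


X/∼ = {[67], [68=69]}; |τ_Q| = 3.

Equivalence classes: [67], [68=69].
Quotient map π: X → X/∼ sends 67 ↦ [67], 68 ↦ [68=69], 69 ↦ [68=69].
For each subset V ⊆ X/∼, compute π^{-1}(V) ⊆ X and check whether π^{-1}(V) ∈ τ. V is open in τ_Q iff π^{-1}(V) ∈ τ.
  V = {}: π^{-1}(V) = ∅ ∈ τ ✓.
  V = {[67]}: π^{-1}(V) = {67} ∈ τ ✓.
  V = {[68=69]}: π^{-1}(V) = {68, 69} ∉ τ ✗.
  V = {[67], [68=69]}: π^{-1}(V) = {67, 68, 69} ∈ τ ✓.
Open sets in the quotient: τ_Q = {{}, {[67]}, {[67], [68=69]}} (3 elements).


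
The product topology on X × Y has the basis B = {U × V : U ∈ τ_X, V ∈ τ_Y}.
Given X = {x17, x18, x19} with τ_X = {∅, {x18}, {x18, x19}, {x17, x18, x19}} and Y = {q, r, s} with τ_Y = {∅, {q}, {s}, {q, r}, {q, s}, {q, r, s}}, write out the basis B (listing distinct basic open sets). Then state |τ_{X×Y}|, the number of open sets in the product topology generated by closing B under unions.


Basis B = {∅ × ∅, {x18} × {q}, {x18} × {s}, {x18} × {q, r}, {x18} × {q, s}, {x18, x19} × {q}, {x18, x19} × {s}, {x17, x18, x19} × {q}, {x17, x18, x19} × {s}, {x18} × {q, r, s}, {x18, x19} × {q, r}, {x18, x19} × {q, s}, {x17, x18, x19} × {q, r}, {x17, x18, x19} × {q, s}, {x18, x19} × {q, r, s}, {x17, x18, x19} × {q, r, s}}; |τ_{X×Y}| = 40.

Enumerate products U × V with U ∈ τ_X, V ∈ τ_Y (deduplicated):
  ∅ × ∅ = {} (∅)
  {x18} × {q} = {(x18,q)}
  {x18} × {s} = {(x18,s)}
  {x18} × {q, r} = {(x18,q), (x18,r)}
  {x18} × {q, s} = {(x18,q), (x18,s)}
  {x18, x19} × {q} = {(x18,q), (x19,q)}
  {x18, x19} × {s} = {(x18,s), (x19,s)}
  {x17, x18, x19} × {q} = {(x17,q), (x18,q), (x19,q)}
  {x17, x18, x19} × {s} = {(x17,s), (x18,s), (x19,s)}
  {x18} × {q, r, s} = {(x18,q), (x18,r), (x18,s)}
  {x18, x19} × {q, r} = {(x18,q), (x18,r), (x19,q), (x19,r)}
  {x18, x19} × {q, s} = {(x18,q), (x18,s), (x19,q), (x19,s)}
  {x17, x18, x19} × {q, r} = {(x17,q), (x17,r), (x18,q), (x18,r), (x19,q), (x19,r)}
  {x17, x18, x19} × {q, s} = {(x17,q), (x17,s), (x18,q), (x18,s), (x19,q), (x19,s)}
  {x18, x19} × {q, r, s} = {(x18,q), (x18,r), (x18,s), (x19,q), (x19,r), (x19,s)}
  {x17, x18, x19} × {q, r, s} = {(x17,q), (x17,r), (x17,s), (x18,q), (x18,r), (x18,s), (x19,q), (x19,r), (x19,s)}
These 16 distinct sets form the basis B.
Close under arbitrary unions to get τ_{X×Y}; counting gives |τ_{X×Y}| = 40.


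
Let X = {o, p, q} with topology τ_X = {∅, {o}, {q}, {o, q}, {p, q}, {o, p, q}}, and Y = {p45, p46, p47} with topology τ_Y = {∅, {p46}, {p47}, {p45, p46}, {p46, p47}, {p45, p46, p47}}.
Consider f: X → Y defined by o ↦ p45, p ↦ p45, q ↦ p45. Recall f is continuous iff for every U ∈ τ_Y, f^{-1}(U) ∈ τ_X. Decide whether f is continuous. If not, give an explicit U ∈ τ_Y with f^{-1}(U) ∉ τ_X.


f IS continuous.

Compute f^{-1}(U) for each U ∈ τ_Y:
  U = ∅: f^{-1}(U) = ∅ ∈ τ_X ✓.
  U = {p46}: f^{-1}(U) = ∅ ∈ τ_X ✓.
  U = {p47}: f^{-1}(U) = ∅ ∈ τ_X ✓.
  U = {p45, p46}: f^{-1}(U) = {o, p, q} ∈ τ_X ✓.
  U = {p46, p47}: f^{-1}(U) = ∅ ∈ τ_X ✓.
  U = {p45, p46, p47}: f^{-1}(U) = {o, p, q} ∈ τ_X ✓.
Every preimage lies in τ_X, so f IS continuous.


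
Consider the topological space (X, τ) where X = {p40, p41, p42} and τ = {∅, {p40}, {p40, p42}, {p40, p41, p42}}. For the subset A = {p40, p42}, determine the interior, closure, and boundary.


int(A) = {p40, p42}, cl(A) = {p40, p41, p42}, ∂A = {p41}.

Closed sets in (X, τ) are complements of opens:
  closed(X, τ) = {∅, {p41}, {p41, p42}, {p40, p41, p42}}.
int(A) = ⋃ {U ∈ τ : U ⊆ A}. Opens contained in A: ∅, {p40}, {p40, p42}.
Taking the union of these: int(A) = {p40, p42}.
cl(A) = ⋂ {C closed : A ⊆ C}. Closed sets containing A: {p40, p41, p42}.
Intersecting these: cl(A) = {p40, p41, p42}.
∂A = cl(A) ∖ int(A) = {p40, p41, p42} ∖ {p40, p42} = {p41}.


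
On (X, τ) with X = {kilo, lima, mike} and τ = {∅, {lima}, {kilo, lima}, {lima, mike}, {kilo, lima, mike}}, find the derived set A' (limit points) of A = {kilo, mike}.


A' = ∅

For each x ∈ X, list the open sets U ∈ τ with x ∈ U, then check whether U ∩ (A ∖ {x}) ≠ ∅ for every such U.
  x = kilo: open {kilo, lima} ∋ x has {kilo, lima} ∩ (A ∖ {kilo}) = ∅, so x is NOT a limit point.
  x = lima: open {lima} ∋ x has {lima} ∩ (A ∖ {lima}) = ∅, so x is NOT a limit point.
  x = mike: open {lima, mike} ∋ x has {lima, mike} ∩ (A ∖ {mike}) = ∅, so x is NOT a limit point.
Collecting: A' = ∅.


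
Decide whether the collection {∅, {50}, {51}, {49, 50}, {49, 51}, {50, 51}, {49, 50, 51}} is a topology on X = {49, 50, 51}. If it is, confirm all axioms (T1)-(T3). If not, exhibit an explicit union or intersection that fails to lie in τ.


τ is NOT a topology on X.

Axiom (T1): ∅ ∈ τ? Yes; X ∈ τ? Yes.
Axiom (T2/T3): check pairwise unions and intersections of members of τ.
Counterexample for (T3): {49, 50} ∩ {49, 51} = {49} ∉ τ. Therefore τ is NOT a topology.


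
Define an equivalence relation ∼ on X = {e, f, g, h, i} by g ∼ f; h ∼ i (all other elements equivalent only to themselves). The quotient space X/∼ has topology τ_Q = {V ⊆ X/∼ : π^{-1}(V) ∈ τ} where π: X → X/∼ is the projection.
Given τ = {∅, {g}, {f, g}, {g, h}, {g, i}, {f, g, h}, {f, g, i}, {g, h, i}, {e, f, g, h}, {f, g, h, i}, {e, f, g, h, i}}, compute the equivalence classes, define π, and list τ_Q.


X/∼ = {[e], [f=g], [h=i]}; |τ_Q| = 4.

Equivalence classes: [e], [f=g], [h=i].
Quotient map π: X → X/∼ sends e ↦ [e], f ↦ [f=g], g ↦ [f=g], h ↦ [h=i], i ↦ [h=i].
For each subset V ⊆ X/∼, compute π^{-1}(V) ⊆ X and check whether π^{-1}(V) ∈ τ. V is open in τ_Q iff π^{-1}(V) ∈ τ.
  V = {}: π^{-1}(V) = ∅ ∈ τ ✓.
  V = {[e]}: π^{-1}(V) = {e} ∉ τ ✗.
  V = {[f=g]}: π^{-1}(V) = {f, g} ∈ τ ✓.
  V = {[e], [f=g]}: π^{-1}(V) = {e, f, g} ∉ τ ✗.
  V = {[h=i]}: π^{-1}(V) = {h, i} ∉ τ ✗.
  V = {[e], [h=i]}: π^{-1}(V) = {e, h, i} ∉ τ ✗.
  V = {[f=g], [h=i]}: π^{-1}(V) = {f, g, h, i} ∈ τ ✓.
  V = {[e], [f=g], [h=i]}: π^{-1}(V) = {e, f, g, h, i} ∈ τ ✓.
Open sets in the quotient: τ_Q = {{}, {[f=g]}, {[f=g], [h=i]}, {[e], [f=g], [h=i]}} (4 elements).


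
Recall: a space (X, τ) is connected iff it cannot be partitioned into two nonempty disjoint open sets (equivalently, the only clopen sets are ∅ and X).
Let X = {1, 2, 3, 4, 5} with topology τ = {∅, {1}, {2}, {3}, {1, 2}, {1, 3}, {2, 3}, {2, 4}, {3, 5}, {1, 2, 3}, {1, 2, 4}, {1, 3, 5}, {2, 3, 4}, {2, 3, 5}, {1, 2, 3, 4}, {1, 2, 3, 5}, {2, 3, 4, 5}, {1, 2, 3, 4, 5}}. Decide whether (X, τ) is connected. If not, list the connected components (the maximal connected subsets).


(X, τ) is disconnected; components = [{1}, {2, 4}, {3, 5}].

Find clopen sets (U ∈ τ with X ∖ U ∈ τ):
  U = ∅, X ∖ U = {1, 2, 3, 4, 5} — both open, so U is clopen.
  U = {1}, X ∖ U = {2, 3, 4, 5} — both open, so U is clopen.
  U = {2, 4}, X ∖ U = {1, 3, 5} — both open, so U is clopen.
  U = {3, 5}, X ∖ U = {1, 2, 4} — both open, so U is clopen.
  U = {1, 2, 4}, X ∖ U = {3, 5} — both open, so U is clopen.
  U = {1, 3, 5}, X ∖ U = {2, 4} — both open, so U is clopen.
  U = {2, 3, 4, 5}, X ∖ U = {1} — both open, so U is clopen.
  U = {1, 2, 3, 4, 5}, X ∖ U = ∅ — both open, so U is clopen.
Nontrivial clopen(s) exist: e.g. {1, 3, 5}. So (X, τ) is disconnected.
Compute connected components by grouping points that agree on all clopens:
  component: {1}
  component: {2, 4}
  component: {3, 5}


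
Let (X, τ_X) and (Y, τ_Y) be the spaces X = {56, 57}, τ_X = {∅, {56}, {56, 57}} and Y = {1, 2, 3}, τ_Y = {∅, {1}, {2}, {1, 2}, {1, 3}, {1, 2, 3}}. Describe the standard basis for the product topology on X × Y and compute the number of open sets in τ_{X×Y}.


Basis B = {∅ × ∅, {56} × {1}, {56} × {2}, {56} × {1, 2}, {56} × {1, 3}, {56, 57} × {1}, {56, 57} × {2}, {56} × {1, 2, 3}, {56, 57} × {1, 2}, {56, 57} × {1, 3}, {56, 57} × {1, 2, 3}}; |τ_{X×Y}| = 18.

Enumerate products U × V with U ∈ τ_X, V ∈ τ_Y (deduplicated):
  ∅ × ∅ = {} (∅)
  {56} × {1} = {(56,1)}
  {56} × {2} = {(56,2)}
  {56} × {1, 2} = {(56,1), (56,2)}
  {56} × {1, 3} = {(56,1), (56,3)}
  {56, 57} × {1} = {(56,1), (57,1)}
  {56, 57} × {2} = {(56,2), (57,2)}
  {56} × {1, 2, 3} = {(56,1), (56,2), (56,3)}
  {56, 57} × {1, 2} = {(56,1), (56,2), (57,1), (57,2)}
  {56, 57} × {1, 3} = {(56,1), (56,3), (57,1), (57,3)}
  {56, 57} × {1, 2, 3} = {(56,1), (56,2), (56,3), (57,1), (57,2), (57,3)}
These 11 distinct sets form the basis B.
Close under arbitrary unions to get τ_{X×Y}; counting gives |τ_{X×Y}| = 18.


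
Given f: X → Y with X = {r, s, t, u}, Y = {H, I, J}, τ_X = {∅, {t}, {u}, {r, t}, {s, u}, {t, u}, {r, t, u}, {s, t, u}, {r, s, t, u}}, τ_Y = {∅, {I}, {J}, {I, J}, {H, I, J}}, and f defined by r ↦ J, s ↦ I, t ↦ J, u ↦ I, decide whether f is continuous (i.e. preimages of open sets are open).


f IS continuous.

Compute f^{-1}(U) for each U ∈ τ_Y:
  U = ∅: f^{-1}(U) = ∅ ∈ τ_X ✓.
  U = {I}: f^{-1}(U) = {s, u} ∈ τ_X ✓.
  U = {J}: f^{-1}(U) = {r, t} ∈ τ_X ✓.
  U = {I, J}: f^{-1}(U) = {r, s, t, u} ∈ τ_X ✓.
  U = {H, I, J}: f^{-1}(U) = {r, s, t, u} ∈ τ_X ✓.
Every preimage lies in τ_X, so f IS continuous.


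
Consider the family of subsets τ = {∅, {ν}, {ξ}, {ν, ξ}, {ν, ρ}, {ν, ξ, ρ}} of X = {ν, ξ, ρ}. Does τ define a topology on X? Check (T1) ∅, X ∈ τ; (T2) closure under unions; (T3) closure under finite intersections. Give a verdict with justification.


τ IS a topology on X.

Axiom (T1): ∅ ∈ τ? Yes; X ∈ τ? Yes.
Axiom (T2/T3): check pairwise unions and intersections of members of τ.
All pairwise intersections and unions checked — each lies in τ. Therefore τ satisfies (T1), (T2), (T3): it IS a topology on X.
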